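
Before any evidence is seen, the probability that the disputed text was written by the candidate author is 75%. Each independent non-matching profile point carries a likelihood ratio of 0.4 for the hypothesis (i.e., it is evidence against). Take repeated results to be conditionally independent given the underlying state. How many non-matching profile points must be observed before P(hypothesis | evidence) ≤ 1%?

Prior odds = 0.75/0.25 = 3.
Likelihood ratio per non-matching profile point = 0.4.
Target odds: 0.01 ÷ 0.99 = 1/99.
Need 3 × 0.4ⁿ ≤ 1/99, i.e. 0.4ⁿ ≤ 1/297.
0.4⁶ = 64/15625 is still above 1/297 but 0.4⁷ = 128/78125 is at or below it, so n = 7.

7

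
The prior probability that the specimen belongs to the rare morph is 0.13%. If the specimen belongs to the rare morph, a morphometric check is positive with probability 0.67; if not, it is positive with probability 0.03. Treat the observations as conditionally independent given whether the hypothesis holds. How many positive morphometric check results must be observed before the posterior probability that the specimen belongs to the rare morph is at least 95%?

Prior odds: 0.0013 ÷ 0.9987 = 13/9987.
Likelihood ratio of a positive = 0.67/0.03 = 67/3.
Target odds: 0.95 ÷ 0.05 = 19.
Require (67/3)ⁿ ≥ 19 ÷ (13/9987) = 189753/13.
(67/3)³ = 300763/27 falls short of 189753/13 but (67/3)⁴ = 20151121/81 reaches it, so n = 4.

4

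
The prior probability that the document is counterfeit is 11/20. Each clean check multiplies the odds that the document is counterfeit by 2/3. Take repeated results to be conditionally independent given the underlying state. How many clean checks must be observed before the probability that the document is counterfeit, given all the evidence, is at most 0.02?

Prior odds: 0.55 ÷ 0.45 = 11/9.
Likelihood ratio per clean check = 2/3.
Target posterior odds = 0.02/0.98 = 1/49.
Require (2/3)ⁿ ≤ 1/49 ÷ (11/9) = 9/539.
(2/3)¹⁰ = 1024/59049 is still above 9/539 but (2/3)¹¹ = 2048/177147 is at or below it, so n = 11.

11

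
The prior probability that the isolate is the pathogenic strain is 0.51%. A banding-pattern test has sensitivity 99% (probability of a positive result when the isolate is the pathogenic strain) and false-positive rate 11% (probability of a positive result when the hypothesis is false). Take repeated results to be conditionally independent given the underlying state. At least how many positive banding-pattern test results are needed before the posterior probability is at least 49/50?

Prior odds = 0.0051/0.9949 = 51/9949.
Likelihood ratio of a positive result = 0.99/0.11 = 9.
Target odds: 0.98 ÷ 0.02 = 49.
Need (51/9949) × 9ⁿ ≥ 49, i.e. 9ⁿ ≥ 487501/51.
9⁴ = 6561 falls short of 487501/51 but 9⁵ = 59049 reaches it, so n = 5.

5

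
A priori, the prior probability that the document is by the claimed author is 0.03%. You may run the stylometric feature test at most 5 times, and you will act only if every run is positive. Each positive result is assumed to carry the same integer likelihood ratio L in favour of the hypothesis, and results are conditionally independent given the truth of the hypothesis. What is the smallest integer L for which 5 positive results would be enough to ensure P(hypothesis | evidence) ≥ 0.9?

8

Prior odds = 0.0003/0.9997 = 3/9997.
Target odds = 0.9/0.1 = 9.
Need L⁵ ≥ 9 ÷ (3/9997) = 29991.
7⁵ = 16807 < 29991 ≤ 32768 = 8⁵, so L = 8.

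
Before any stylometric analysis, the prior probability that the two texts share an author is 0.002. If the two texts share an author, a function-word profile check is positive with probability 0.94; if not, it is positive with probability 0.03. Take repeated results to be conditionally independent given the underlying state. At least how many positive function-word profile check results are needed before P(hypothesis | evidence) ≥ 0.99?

Prior odds: 0.002 ÷ 0.998 = 1/499.
Likelihood ratio of a positive = 0.94/0.03 = 94/3.
Target posterior odds = 0.99/0.01 = 99.
Need (1/499) × (94/3)ⁿ ≥ 99, i.e. (94/3)ⁿ ≥ 49401.
(94/3)³ = 830584/27 falls short of 49401 but (94/3)⁴ = 78074896/81 reaches it, so n = 4.

4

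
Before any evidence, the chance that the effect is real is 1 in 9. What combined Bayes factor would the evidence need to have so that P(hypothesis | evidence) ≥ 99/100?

792

Prior odds = (1/9)/(8/9) = 0.125.
Target odds = 0.99/0.01 = 99.
Required Bayes factor = 99 ÷ 0.125 = 792.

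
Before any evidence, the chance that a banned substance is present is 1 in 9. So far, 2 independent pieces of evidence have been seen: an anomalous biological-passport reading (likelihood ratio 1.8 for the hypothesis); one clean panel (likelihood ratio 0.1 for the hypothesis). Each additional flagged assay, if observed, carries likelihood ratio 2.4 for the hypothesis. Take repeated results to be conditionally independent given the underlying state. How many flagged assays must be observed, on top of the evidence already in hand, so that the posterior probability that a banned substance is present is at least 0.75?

Prior odds = (1/9)/(8/9) = 0.125.
Combined Bayes factor of the evidence already in hand = 1.8 × 0.1 = 0.18.
Odds after that evidence = 0.125 × 0.18 = 0.0225.
Target odds = 0.75/0.25 = 3.
Need 2.4ⁿ ≥ 3 ÷ 0.0225 = 400/3.
2.4⁵ = 79.62624 falls short of 400/3 but 2.4⁶ = 2985984/15625 reaches it, so n = 6.

6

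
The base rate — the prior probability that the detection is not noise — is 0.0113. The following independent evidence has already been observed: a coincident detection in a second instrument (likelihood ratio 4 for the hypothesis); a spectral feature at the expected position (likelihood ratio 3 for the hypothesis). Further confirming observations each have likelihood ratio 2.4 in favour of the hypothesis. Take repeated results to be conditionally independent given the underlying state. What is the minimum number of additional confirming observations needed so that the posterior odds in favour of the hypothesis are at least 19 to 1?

Prior odds = 0.0113/0.9887 = 113/9887.
Combined Bayes factor of the evidence already in hand = 4 × 3 = 12.
Odds after that evidence = (113/9887) × 12 = 1356/9887.
Target odds = 19.
Need 2.4ⁿ ≥ 19 ÷ (1356/9887) = 187853/1356.
2.4⁵ = 79.62624 falls short of 187853/1356 but 2.4⁶ = 2985984/15625 reaches it, so n = 6.

6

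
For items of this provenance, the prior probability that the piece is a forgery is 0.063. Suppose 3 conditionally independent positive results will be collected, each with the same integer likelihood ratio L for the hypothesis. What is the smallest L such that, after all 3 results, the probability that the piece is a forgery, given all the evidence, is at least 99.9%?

25

Prior odds = 0.063/0.937 = 63/937.
Target odds = 0.999/0.001 = 999.
Need L³ ≥ 999 ÷ (63/937) = 104007/7.
24³ = 13824 < 104007/7 ≤ 15625 = 25³, so L = 25.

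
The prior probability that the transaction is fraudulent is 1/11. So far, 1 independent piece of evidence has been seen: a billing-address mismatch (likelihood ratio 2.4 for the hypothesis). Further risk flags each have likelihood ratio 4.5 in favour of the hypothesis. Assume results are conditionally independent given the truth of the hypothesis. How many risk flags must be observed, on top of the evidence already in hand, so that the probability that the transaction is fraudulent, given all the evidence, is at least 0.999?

6

Prior odds = (1/11)/(10/11) = 0.1.
Bayes factor of the evidence already in hand = 2.4.
Odds after that evidence = 0.1 × 2.4 = 0.24.
Target odds = 0.999/0.001 = 999.
Need 4.5ⁿ ≥ 999 ÷ 0.24 = 4162.5.
4.5⁵ = 1845.28125 falls short of 4162.5 but 4.5⁶ = 8303.765625 reaches it, so n = 6.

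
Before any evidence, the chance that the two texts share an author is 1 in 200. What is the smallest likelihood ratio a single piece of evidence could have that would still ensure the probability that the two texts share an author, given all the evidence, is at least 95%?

Prior odds = 0.005/0.995 = 1/199.
Target odds = 0.95/0.05 = 19.
Required Bayes factor = 19 ÷ (1/199) = 3781.

3781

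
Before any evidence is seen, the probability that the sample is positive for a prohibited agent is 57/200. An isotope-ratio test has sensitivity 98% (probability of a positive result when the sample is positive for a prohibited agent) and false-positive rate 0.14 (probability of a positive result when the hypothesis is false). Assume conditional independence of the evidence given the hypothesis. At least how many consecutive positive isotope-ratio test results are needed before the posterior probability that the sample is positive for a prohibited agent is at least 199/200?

Prior odds: 0.285 ÷ 0.715 = 57/143.
Likelihood ratio of a positive result = 0.98/0.14 = 7.
Target posterior odds = 0.995/0.005 = 199.
Require 7ⁿ ≥ 199 ÷ (57/143) = 28457/57.
7³ = 343 falls short of 28457/57 but 7⁴ = 2401 reaches it, so n = 4.

4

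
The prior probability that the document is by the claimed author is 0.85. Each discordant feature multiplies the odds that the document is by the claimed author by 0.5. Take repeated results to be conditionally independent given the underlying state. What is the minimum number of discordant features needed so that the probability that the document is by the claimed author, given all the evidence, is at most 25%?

5

Prior odds = 0.85/0.15 = 17/3.
Likelihood ratio per discordant feature = 0.5.
Target odds: 0.25 ÷ 0.75 = 1/3.
Need (17/3) × 0.5ⁿ ≤ 1/3, i.e. 0.5ⁿ ≤ 1/17.
0.5⁴ = 0.0625 is still above 1/17 but 0.5⁵ = 0.03125 is at or below it, so n = 5.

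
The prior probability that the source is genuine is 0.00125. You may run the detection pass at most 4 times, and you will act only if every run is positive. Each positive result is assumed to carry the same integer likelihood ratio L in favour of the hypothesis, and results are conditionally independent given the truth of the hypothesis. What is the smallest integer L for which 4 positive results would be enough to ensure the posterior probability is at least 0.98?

Prior odds = 0.00125/0.99875 = 1/799.
Target odds = 0.98/0.02 = 49.
Need L⁴ ≥ 49 ÷ (1/799) = 39151.
14⁴ = 38416 < 39151 ≤ 50625 = 15⁴, so L = 15.

15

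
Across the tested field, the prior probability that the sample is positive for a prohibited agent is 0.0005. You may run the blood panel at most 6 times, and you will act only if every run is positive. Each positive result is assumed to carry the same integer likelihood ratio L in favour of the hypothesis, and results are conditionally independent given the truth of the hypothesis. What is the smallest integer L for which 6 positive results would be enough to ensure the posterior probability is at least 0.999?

12

Prior odds = 0.0005/0.9995 = 1/1999.
Target odds = 0.999/0.001 = 999.
Need L⁶ ≥ 999 ÷ (1/1999) = 1997001.
11⁶ = 1771561 < 1997001 ≤ 2985984 = 12⁶, so L = 12.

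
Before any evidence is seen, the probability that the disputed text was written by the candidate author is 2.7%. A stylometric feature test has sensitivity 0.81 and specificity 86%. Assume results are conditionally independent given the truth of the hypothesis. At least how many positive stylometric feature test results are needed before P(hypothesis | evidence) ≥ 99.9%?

6

Prior odds: 0.027 ÷ 0.973 = 27/973.
False-positive rate = 1 − 0.86 = 0.14; likelihood ratio of a positive = 0.81/0.14 = 81/14.
Target posterior odds = 0.999/0.001 = 999.
Need (27/973) × (81/14)ⁿ ≥ 999, i.e. (81/14)ⁿ ≥ 36001.
(81/14)⁵ ≈6483.13 falls short of 36001 but (81/14)⁶ ≈37509.6 reaches it, so n = 6.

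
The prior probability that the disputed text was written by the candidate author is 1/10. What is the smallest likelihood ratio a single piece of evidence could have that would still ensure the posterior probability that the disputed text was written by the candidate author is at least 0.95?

171

Prior odds = 0.1/0.9 = 1/9.
Target odds = 0.95/0.05 = 19.
Required Bayes factor = 19 ÷ (1/9) = 171.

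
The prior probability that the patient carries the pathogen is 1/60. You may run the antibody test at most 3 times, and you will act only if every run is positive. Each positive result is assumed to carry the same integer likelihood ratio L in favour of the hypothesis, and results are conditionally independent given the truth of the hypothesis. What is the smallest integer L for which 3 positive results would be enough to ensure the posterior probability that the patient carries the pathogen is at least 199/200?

Prior odds = (1/60)/(59/60) = 1/59.
Target odds = 0.995/0.005 = 199.
Need L³ ≥ 199 ÷ (1/59) = 11741.
22³ = 10648 < 11741 ≤ 12167 = 23³, so L = 23.

23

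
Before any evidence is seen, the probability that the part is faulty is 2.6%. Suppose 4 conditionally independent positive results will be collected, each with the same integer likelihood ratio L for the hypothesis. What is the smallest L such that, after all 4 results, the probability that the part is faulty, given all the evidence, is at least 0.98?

7

Prior odds = 0.026/0.974 = 13/487.
Target odds = 0.98/0.02 = 49.
Need L⁴ ≥ 49 ÷ (13/487) = 23863/13.
6⁴ = 1296 < 23863/13 ≤ 2401 = 7⁴, so L = 7.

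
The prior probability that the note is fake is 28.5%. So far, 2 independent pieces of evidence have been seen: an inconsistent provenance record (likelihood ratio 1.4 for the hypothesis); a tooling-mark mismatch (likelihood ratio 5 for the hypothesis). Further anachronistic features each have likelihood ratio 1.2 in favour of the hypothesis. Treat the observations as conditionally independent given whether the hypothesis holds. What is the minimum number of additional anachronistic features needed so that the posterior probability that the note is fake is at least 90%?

Prior odds = 0.285/0.715 = 57/143.
Combined Bayes factor of the evidence already in hand = 1.4 × 5 = 7.
Odds after that evidence = (57/143) × 7 = 399/143.
Target odds = 0.9/0.1 = 9.
Need 1.2ⁿ ≥ 9 ÷ (399/143) = 429/133.
1.2⁶ = 46656/15625 falls short of 429/133 but 1.2⁷ = 279936/78125 reaches it, so n = 7.

7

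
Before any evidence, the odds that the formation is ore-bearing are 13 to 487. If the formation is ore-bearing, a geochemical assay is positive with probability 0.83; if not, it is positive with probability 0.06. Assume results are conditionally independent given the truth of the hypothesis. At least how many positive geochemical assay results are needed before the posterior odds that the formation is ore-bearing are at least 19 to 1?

3

Prior odds = 13/487.
Likelihood ratio of a positive = 0.83/0.06 = 83/6.
Target odds = 19.
Need (13/487) × (83/6)ⁿ ≥ 19, i.e. (83/6)ⁿ ≥ 9253/13.
(83/6)² = 6889/36 falls short of 9253/13 but (83/6)³ = 571787/216 reaches it, so n = 3.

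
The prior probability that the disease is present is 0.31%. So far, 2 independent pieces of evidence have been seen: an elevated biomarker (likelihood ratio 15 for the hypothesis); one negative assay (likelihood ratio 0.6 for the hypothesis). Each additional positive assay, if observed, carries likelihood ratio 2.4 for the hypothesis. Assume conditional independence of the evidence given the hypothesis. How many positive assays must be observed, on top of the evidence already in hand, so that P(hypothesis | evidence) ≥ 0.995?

Prior odds = 0.0031/0.9969 = 31/9969.
Combined Bayes factor of the evidence already in hand = 15 × 0.6 = 9.
Odds after that evidence = (31/9969) × 9 = 93/3323.
Target odds = 0.995/0.005 = 199.
Need 2.4ⁿ ≥ 199 ÷ (93/3323) = 661277/93.
2.4¹⁰ ≈6340.34 falls short of 661277/93 but 2.4¹¹ ≈15216.8 reaches it, so n = 11.

11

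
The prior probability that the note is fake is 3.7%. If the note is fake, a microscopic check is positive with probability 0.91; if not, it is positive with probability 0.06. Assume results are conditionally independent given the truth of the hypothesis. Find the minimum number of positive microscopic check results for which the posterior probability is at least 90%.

3

Prior odds: 0.037 ÷ 0.963 = 37/963.
Likelihood ratio of a positive = 0.91/0.06 = 91/6.
Target odds: 0.9 ÷ 0.1 = 9.
Need (37/963) × (91/6)ⁿ ≥ 9, i.e. (91/6)ⁿ ≥ 8667/37.
(91/6)² = 8281/36 falls short of 8667/37 but (91/6)³ = 753571/216 reaches it, so n = 3.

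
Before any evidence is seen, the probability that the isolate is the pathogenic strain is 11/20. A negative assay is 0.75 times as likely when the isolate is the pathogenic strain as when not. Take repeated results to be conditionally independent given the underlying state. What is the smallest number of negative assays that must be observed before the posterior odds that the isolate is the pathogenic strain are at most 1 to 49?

Prior odds: 0.55 ÷ 0.45 = 11/9.
Likelihood ratio per negative assay = 0.75.
Target odds = 1/49.
Require 0.75ⁿ ≤ 1/49 ÷ (11/9) = 9/539.
0.75¹⁴ = 4782969/268435456 is still above 9/539 but 0.75¹⁵ ≈0.0133635 is at or below it, so n = 15.

15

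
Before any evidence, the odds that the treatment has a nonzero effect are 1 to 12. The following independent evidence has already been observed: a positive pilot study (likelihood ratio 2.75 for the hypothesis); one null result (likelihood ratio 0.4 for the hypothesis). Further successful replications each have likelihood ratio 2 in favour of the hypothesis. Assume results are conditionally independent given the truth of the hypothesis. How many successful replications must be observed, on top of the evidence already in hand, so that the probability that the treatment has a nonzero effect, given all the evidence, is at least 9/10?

7

Prior odds = 1/12.
Combined Bayes factor of the evidence already in hand = 2.75 × 0.4 = 1.1.
Odds after that evidence = (1/12) × 1.1 = 11/120.
Target odds = 0.9/0.1 = 9.
Need 2ⁿ ≥ 9 ÷ (11/120) = 1080/11.
2⁶ = 64 falls short of 1080/11 but 2⁷ = 128 reaches it, so n = 7.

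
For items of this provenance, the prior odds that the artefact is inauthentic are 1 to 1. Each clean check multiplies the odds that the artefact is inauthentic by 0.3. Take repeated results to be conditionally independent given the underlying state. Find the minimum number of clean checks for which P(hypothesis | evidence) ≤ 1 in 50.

4

Prior odds = 1.
Likelihood ratio per clean check = 0.3.
Target posterior odds = 0.02/0.98 = 1/49.
Need 1 × 0.3ⁿ ≤ 1/49, i.e. 0.3ⁿ ≤ 1/49.
0.3³ = 0.027 is still above 1/49 but 0.3⁴ = 0.0081 is at or below it, so n = 4.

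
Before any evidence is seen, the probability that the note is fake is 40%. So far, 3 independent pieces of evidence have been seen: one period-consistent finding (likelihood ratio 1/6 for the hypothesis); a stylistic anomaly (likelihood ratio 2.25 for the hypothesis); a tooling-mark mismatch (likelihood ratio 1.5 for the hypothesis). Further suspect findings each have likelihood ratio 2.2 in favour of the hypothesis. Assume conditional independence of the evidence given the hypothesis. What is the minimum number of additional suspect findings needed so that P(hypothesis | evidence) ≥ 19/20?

5

Prior odds = 0.4/0.6 = 2/3.
Combined Bayes factor of the evidence already in hand = (1/6) × 2.25 × 1.5 = 0.5625.
Odds after that evidence = (2/3) × 0.5625 = 0.375.
Target odds = 0.95/0.05 = 19.
Need 2.2ⁿ ≥ 19 ÷ 0.375 = 152/3.
2.2⁴ = 23.4256 falls short of 152/3 but 2.2⁵ = 51.53632 reaches it, so n = 5.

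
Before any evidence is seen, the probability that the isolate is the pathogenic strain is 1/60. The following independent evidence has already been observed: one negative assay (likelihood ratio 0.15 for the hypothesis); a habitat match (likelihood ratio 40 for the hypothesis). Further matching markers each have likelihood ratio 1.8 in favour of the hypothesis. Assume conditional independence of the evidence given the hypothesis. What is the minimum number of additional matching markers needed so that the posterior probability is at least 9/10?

8

Prior odds = (1/60)/(59/60) = 1/59.
Combined Bayes factor of the evidence already in hand = 0.15 × 40 = 6.
Odds after that evidence = (1/59) × 6 = 6/59.
Target odds = 0.9/0.1 = 9.
Need 1.8ⁿ ≥ 9 ÷ (6/59) = 88.5.
1.8⁷ = 4782969/78125 falls short of 88.5 but 1.8⁸ = 43046721/390625 reaches it, so n = 8.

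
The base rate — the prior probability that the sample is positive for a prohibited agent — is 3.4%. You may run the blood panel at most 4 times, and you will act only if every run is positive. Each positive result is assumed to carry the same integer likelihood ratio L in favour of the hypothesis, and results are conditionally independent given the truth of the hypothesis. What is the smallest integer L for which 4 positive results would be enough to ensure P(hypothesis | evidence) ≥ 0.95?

Prior odds = 0.034/0.966 = 17/483.
Target odds = 0.95/0.05 = 19.
Need L⁴ ≥ 19 ÷ (17/483) = 9177/17.
4⁴ = 256 < 9177/17 ≤ 625 = 5⁴, so L = 5.

5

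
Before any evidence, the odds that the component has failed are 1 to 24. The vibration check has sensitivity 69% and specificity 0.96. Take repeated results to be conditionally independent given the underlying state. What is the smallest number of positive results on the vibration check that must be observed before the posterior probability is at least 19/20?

3

Prior odds = 1/24.
False-positive rate = 1 − 0.96 = 0.04; likelihood ratio of a positive = 0.69/0.04 = 17.25.
Target odds: 0.95 ÷ 0.05 = 19.
Require 17.25ⁿ ≥ 19 ÷ (1/24) = 456.
17.25² = 297.5625 falls short of 456 but 17.25³ = 5132.953125 reaches it, so n = 3.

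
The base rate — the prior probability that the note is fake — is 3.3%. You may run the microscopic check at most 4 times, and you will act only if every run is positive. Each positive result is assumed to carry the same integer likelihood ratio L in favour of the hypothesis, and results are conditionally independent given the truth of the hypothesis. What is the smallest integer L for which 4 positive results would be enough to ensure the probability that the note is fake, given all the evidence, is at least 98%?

7

Prior odds = 0.033/0.967 = 33/967.
Target odds = 0.98/0.02 = 49.
Need L⁴ ≥ 49 ÷ (33/967) = 47383/33.
6⁴ = 1296 < 47383/33 ≤ 2401 = 7⁴, so L = 7.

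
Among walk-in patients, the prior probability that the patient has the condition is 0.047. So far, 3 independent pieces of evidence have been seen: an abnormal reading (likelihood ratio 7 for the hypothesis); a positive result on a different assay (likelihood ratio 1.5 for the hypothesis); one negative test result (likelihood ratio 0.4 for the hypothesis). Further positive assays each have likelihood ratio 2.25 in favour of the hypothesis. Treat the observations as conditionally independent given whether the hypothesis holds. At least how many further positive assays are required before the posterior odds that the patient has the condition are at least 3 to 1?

Prior odds = 0.047/0.953 = 47/953.
Combined Bayes factor of the evidence already in hand = 7 × 1.5 × 0.4 = 4.2.
Odds after that evidence = (47/953) × 4.2 = 987/4765.
Target odds = 3.
Need 2.25ⁿ ≥ 3 ÷ (987/4765) = 4765/329.
2.25³ = 11.390625 falls short of 4765/329 but 2.25⁴ = 25.62890625 reaches it, so n = 4.

4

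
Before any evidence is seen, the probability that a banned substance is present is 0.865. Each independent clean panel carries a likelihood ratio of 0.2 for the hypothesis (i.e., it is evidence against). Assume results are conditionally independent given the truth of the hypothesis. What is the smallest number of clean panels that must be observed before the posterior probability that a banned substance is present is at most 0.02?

4

Prior odds: 0.865 ÷ 0.135 = 173/27.
Likelihood ratio per clean panel = 0.2.
Target posterior odds = 0.02/0.98 = 1/49.
Require 0.2ⁿ ≤ 1/49 ÷ (173/27) = 27/8477.
0.2³ = 0.008 is still above 27/8477 but 0.2⁴ = 0.0016 is at or below it, so n = 4.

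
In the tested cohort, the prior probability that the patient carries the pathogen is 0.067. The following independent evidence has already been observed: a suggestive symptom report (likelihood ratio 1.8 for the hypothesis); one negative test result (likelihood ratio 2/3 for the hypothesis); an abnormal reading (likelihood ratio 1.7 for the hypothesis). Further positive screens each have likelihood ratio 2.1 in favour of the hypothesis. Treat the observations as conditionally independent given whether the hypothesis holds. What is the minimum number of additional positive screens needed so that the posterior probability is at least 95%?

7

Prior odds = 0.067/0.933 = 67/933.
Combined Bayes factor of the evidence already in hand = 1.8 × (2/3) × 1.7 = 2.04.
Odds after that evidence = (67/933) × 2.04 = 1139/7775.
Target odds = 0.95/0.05 = 19.
Need 2.1ⁿ ≥ 19 ÷ (1139/7775) = 147725/1139.
2.1⁶ = 85766121/1000000 falls short of 147725/1139 but 2.1⁷ ≈180.109 reaches it, so n = 7.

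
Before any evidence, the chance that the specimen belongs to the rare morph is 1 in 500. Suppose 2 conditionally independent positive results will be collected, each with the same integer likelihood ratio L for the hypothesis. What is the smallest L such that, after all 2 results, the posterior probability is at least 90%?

Prior odds = 0.002/0.998 = 1/499.
Target odds = 0.9/0.1 = 9.
Need L² ≥ 9 ÷ (1/499) = 4491.
67² = 4489 < 4491 ≤ 4624 = 68², so L = 68.

68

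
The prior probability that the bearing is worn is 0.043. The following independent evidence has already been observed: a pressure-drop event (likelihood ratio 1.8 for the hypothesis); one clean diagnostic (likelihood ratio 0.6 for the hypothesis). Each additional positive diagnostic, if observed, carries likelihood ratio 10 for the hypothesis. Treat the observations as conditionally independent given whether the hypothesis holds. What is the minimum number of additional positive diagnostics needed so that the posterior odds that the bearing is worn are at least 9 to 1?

3

Prior odds = 0.043/0.957 = 43/957.
Combined Bayes factor of the evidence already in hand = 1.8 × 0.6 = 1.08.
Odds after that evidence = (43/957) × 1.08 = 387/7975.
Target odds = 9.
Need 10ⁿ ≥ 9 ÷ (387/7975) = 7975/43.
10² = 100 falls short of 7975/43 but 10³ = 1000 reaches it, so n = 3.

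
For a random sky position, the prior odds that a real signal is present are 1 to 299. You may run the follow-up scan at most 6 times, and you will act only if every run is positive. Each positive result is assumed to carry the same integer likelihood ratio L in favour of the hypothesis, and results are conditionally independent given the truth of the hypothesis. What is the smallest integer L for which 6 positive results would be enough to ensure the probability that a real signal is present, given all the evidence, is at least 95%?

Prior odds = 1/299.
Target odds = 0.95/0.05 = 19.
Need L⁶ ≥ 19 ÷ (1/299) = 5681.
4⁶ = 4096 < 5681 ≤ 15625 = 5⁶, so L = 5.

5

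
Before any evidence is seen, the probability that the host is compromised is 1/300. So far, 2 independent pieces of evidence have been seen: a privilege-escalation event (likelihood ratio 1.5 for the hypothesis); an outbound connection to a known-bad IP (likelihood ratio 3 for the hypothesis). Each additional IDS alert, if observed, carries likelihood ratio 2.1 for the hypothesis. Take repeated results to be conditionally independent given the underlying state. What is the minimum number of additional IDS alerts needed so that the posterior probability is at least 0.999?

Prior odds = (1/300)/(299/300) = 1/299.
Combined Bayes factor of the evidence already in hand = 1.5 × 3 = 4.5.
Odds after that evidence = (1/299) × 4.5 = 9/598.
Target odds = 0.999/0.001 = 999.
Need 2.1ⁿ ≥ 999 ÷ (9/598) = 66378.
2.1¹⁴ ≈32439.2 falls short of 66378 but 2.1¹⁵ ≈68122.3 reaches it, so n = 15.

15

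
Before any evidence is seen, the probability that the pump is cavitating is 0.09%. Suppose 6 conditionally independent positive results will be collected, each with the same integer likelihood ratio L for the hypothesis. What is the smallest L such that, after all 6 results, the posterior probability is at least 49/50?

7

Prior odds = 0.0009/0.9991 = 9/9991.
Target odds = 0.98/0.02 = 49.
Need L⁶ ≥ 49 ÷ (9/9991) = 489559/9.
6⁶ = 46656 < 489559/9 ≤ 117649 = 7⁶, so L = 7.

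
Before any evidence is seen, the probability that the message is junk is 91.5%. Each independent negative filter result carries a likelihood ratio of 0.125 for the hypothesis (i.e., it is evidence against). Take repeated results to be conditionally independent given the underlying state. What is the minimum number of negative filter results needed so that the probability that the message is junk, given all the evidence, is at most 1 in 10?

Prior odds: 0.915 ÷ 0.085 = 183/17.
Likelihood ratio per negative filter result = 0.125.
Target posterior odds = 0.1/0.9 = 1/9.
Need (183/17) × 0.125ⁿ ≤ 1/9, i.e. 0.125ⁿ ≤ 17/1647.
0.125² = 0.015625 is still above 17/1647 but 0.125³ = 0.001953125 is at or below it, so n = 3.

3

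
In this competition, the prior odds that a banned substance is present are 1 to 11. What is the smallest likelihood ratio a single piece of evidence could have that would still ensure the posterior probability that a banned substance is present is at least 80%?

44

Prior odds = 1/11.
Target odds = 0.8/0.2 = 4.
Required Bayes factor = 4 ÷ (1/11) = 44.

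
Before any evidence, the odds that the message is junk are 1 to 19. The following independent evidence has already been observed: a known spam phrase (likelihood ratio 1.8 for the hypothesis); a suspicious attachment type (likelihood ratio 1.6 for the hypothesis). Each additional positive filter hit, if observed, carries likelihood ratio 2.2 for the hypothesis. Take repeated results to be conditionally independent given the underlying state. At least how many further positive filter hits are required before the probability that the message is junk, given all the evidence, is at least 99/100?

Prior odds = 1/19.
Combined Bayes factor of the evidence already in hand = 1.8 × 1.6 = 2.88.
Odds after that evidence = (1/19) × 2.88 = 72/475.
Target odds = 0.99/0.01 = 99.
Need 2.2ⁿ ≥ 99 ÷ (72/475) = 653.125.
2.2⁸ = 214358881/390625 falls short of 653.125 but 2.2⁹ ≈1207.27 reaches it, so n = 9.

9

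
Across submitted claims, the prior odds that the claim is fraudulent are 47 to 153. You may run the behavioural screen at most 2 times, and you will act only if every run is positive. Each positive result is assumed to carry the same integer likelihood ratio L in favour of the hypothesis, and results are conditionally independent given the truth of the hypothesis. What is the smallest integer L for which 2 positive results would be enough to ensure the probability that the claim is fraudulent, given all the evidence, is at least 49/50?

13

Prior odds = 47/153.
Target odds = 0.98/0.02 = 49.
Need L² ≥ 49 ÷ (47/153) = 7497/47.
12² = 144 < 7497/47 ≤ 169 = 13², so L = 13.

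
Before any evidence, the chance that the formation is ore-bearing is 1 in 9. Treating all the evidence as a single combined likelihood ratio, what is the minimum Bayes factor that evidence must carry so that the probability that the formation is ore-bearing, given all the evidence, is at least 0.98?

Prior odds = (1/9)/(8/9) = 0.125.
Target odds = 0.98/0.02 = 49.
Required Bayes factor = 49 ÷ 0.125 = 392.

392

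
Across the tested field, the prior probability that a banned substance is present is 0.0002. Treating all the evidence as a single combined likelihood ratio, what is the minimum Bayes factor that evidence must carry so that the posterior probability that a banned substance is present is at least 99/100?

494901

Prior odds = 0.0002/0.9998 = 1/4999.
Target odds = 0.99/0.01 = 99.
Required Bayes factor = 99 ÷ (1/4999) = 494901.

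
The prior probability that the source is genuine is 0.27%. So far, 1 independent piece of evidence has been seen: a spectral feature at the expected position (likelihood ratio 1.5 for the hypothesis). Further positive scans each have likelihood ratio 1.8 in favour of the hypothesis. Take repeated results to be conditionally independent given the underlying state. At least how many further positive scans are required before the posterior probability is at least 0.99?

18

Prior odds = 0.0027/0.9973 = 27/9973.
Bayes factor of the evidence already in hand = 1.5.
Odds after that evidence = (27/9973) × 1.5 = 81/19946.
Target odds = 0.99/0.01 = 99.
Need 1.8ⁿ ≥ 99 ÷ (81/19946) = 219406/9.
1.8¹⁷ ≈21859.1 falls short of 219406/9 but 1.8¹⁸ ≈39346.4 reaches it, so n = 18.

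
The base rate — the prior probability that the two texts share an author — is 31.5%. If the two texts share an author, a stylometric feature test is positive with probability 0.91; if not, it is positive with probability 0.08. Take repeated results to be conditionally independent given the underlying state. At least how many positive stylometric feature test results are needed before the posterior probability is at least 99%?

3

Prior odds = 0.315/0.685 = 63/137.
Likelihood ratio of a positive = 0.91/0.08 = 11.375.
Target posterior odds = 0.99/0.01 = 99.
Need (63/137) × 11.375ⁿ ≥ 99, i.e. 11.375ⁿ ≥ 1507/7.
11.375² = 129.390625 falls short of 1507/7 but 11.375³ = 753571/512 reaches it, so n = 3.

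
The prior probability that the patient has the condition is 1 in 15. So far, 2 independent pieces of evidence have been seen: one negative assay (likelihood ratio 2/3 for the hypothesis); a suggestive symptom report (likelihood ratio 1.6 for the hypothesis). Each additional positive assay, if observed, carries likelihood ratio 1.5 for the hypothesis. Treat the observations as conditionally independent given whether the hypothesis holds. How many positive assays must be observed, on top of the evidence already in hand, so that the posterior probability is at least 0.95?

Prior odds = (1/15)/(14/15) = 1/14.
Combined Bayes factor of the evidence already in hand = (2/3) × 1.6 = 16/15.
Odds after that evidence = (1/14) × 16/15 = 8/105.
Target odds = 0.95/0.05 = 19.
Need 1.5ⁿ ≥ 19 ÷ (8/105) = 249.375.
1.5¹³ = 1594323/8192 falls short of 249.375 but 1.5¹⁴ = 4782969/16384 reaches it, so n = 14.

14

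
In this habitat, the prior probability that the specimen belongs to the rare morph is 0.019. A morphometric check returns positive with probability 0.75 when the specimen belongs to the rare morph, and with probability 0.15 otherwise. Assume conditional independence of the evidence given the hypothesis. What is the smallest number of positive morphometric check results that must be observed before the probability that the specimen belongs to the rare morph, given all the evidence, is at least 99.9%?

7

Prior odds = 0.019/0.981 = 19/981.
Likelihood ratio of a positive result = 0.75/0.15 = 5.
Target posterior odds = 0.999/0.001 = 999.
Need (19/981) × 5ⁿ ≥ 999, i.e. 5ⁿ ≥ 980019/19.
5⁶ = 15625 falls short of 980019/19 but 5⁷ = 78125 reaches it, so n = 7.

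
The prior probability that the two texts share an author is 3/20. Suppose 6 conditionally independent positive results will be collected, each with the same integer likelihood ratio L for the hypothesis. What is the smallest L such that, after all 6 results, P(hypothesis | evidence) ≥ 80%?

2

Prior odds = 0.15/0.85 = 3/17.
Target odds = 0.8/0.2 = 4.
Need L⁶ ≥ 4 ÷ (3/17) = 68/3.
1⁶ = 1 < 68/3 ≤ 64 = 2⁶, so L = 2.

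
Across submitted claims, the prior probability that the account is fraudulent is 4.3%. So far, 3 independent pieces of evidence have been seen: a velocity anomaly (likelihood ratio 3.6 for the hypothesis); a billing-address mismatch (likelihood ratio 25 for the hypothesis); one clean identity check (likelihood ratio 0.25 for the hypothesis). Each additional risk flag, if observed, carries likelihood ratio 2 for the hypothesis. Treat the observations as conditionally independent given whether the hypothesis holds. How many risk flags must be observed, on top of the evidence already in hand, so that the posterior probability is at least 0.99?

7

Prior odds = 0.043/0.957 = 43/957.
Combined Bayes factor of the evidence already in hand = 3.6 × 25 × 0.25 = 22.5.
Odds after that evidence = (43/957) × 22.5 = 645/638.
Target odds = 0.99/0.01 = 99.
Need 2ⁿ ≥ 99 ÷ (645/638) = 21054/215.
2⁶ = 64 falls short of 21054/215 but 2⁷ = 128 reaches it, so n = 7.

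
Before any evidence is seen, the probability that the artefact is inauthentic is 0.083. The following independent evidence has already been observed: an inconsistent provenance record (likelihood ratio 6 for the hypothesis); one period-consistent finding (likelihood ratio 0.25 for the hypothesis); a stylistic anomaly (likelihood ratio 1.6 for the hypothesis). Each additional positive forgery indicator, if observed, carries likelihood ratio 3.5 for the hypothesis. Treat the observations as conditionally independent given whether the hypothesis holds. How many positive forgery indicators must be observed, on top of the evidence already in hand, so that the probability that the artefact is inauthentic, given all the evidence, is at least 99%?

Prior odds = 0.083/0.917 = 83/917.
Combined Bayes factor of the evidence already in hand = 6 × 0.25 × 1.6 = 2.4.
Odds after that evidence = (83/917) × 2.4 = 996/4585.
Target odds = 0.99/0.01 = 99.
Need 3.5ⁿ ≥ 99 ÷ (996/4585) = 151305/332.
3.5⁴ = 150.0625 falls short of 151305/332 but 3.5⁵ = 525.21875 reaches it, so n = 5.

5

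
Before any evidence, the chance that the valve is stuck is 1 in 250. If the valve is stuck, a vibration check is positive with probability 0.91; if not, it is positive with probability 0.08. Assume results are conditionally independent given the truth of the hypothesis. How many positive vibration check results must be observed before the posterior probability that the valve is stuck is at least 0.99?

Prior odds = 0.004/0.996 = 1/249.
Likelihood ratio of a positive = 0.91/0.08 = 11.375.
Target odds: 0.99 ÷ 0.01 = 99.
Need (1/249) × 11.375ⁿ ≥ 99, i.e. 11.375ⁿ ≥ 24651.
11.375⁴ = 68574961/4096 falls short of 24651 but 11.375⁵ ≈190439 reaches it, so n = 5.

5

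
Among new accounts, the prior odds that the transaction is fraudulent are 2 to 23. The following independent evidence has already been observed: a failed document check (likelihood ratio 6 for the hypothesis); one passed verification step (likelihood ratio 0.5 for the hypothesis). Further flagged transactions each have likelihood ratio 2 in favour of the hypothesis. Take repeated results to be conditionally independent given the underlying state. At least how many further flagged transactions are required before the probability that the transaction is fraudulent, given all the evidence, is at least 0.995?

Prior odds = 2/23.
Combined Bayes factor of the evidence already in hand = 6 × 0.5 = 3.
Odds after that evidence = (2/23) × 3 = 6/23.
Target odds = 0.995/0.005 = 199.
Need 2ⁿ ≥ 199 ÷ (6/23) = 4577/6.
2⁹ = 512 falls short of 4577/6 but 2¹⁰ = 1024 reaches it, so n = 10.

10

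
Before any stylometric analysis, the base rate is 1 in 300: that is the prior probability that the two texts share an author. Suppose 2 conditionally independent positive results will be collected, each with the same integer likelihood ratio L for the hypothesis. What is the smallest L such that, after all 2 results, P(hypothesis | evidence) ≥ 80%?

35

Prior odds = (1/300)/(299/300) = 1/299.
Target odds = 0.8/0.2 = 4.
Need L² ≥ 4 ÷ (1/299) = 1196.
34² = 1156 < 1196 ≤ 1225 = 35², so L = 35.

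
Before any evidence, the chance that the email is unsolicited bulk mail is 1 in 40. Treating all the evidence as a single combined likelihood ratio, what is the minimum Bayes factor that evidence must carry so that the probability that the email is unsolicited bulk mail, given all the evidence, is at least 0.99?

3861

Prior odds = 0.025/0.975 = 1/39.
Target odds = 0.99/0.01 = 99.
Required Bayes factor = 99 ÷ (1/39) = 3861.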